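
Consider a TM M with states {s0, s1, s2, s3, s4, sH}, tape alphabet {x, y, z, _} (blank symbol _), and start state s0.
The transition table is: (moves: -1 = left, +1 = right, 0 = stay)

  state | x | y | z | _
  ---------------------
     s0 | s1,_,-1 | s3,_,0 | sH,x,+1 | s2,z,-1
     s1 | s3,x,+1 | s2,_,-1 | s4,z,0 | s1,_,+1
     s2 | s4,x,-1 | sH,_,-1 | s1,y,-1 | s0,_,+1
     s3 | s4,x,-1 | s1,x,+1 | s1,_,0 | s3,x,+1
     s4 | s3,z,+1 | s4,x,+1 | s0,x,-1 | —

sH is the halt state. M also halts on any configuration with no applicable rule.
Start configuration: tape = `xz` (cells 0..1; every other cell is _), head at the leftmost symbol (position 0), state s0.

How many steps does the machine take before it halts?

8

s0 | _[x]z   read x → write _, move -1, go to s1
s1 | [_]_z   read _ → write _, move +1, go to s1
s1 | _[_]z   read _ → write _, move +1, go to s1
s1 | __[z]   read z → write z, move 0, go to s4
s4 | __[z]   read z → write x, move -1, go to s0
s0 | _[_]x   read _ → write z, move -1, go to s2
s2 | [_]zx   read _ → write _, move +1, go to s0
s0 | _[z]x   read z → write x, move +1, go to sH
sH | _x[x]
M halts after 8 transitions.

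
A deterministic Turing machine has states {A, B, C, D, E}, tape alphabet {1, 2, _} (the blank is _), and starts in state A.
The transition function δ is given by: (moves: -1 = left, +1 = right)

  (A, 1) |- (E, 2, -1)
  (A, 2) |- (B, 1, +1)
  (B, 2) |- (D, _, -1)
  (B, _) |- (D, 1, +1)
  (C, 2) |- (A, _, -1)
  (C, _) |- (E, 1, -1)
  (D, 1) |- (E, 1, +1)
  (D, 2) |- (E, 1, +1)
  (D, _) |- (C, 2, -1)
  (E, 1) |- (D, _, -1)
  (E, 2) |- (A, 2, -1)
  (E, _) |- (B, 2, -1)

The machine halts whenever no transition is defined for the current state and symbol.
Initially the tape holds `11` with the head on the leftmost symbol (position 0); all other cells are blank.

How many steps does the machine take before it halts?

state=A head=0 tape=______[1]1   (A,1)→(E,2,-1)
state=E head=-1 tape=_____[_]21   (E,_)→(B,2,-1)
state=B head=-2 tape=____[_]221   (B,_)→(D,1,+1)
state=D head=-1 tape=____1[2]21   (D,2)→(E,1,+1)
state=E head=0 tape=____11[2]1   (E,2)→(A,2,-1)
state=A head=-1 tape=____1[1]21   (A,1)→(E,2,-1)
state=E head=-2 tape=____[1]221   (E,1)→(D,_,-1)
state=D head=-3 tape=___[_]_221   (D,_)→(C,2,-1)
state=C head=-4 tape=__[_]2_221   (C,_)→(E,1,-1)
state=E head=-5 tape=_[_]12_221   (E,_)→(B,2,-1)
state=B head=-6 tape=[_]212_221   (B,_)→(D,1,+1)
state=D head=-5 tape=1[2]12_221   (D,2)→(E,1,+1)
state=E head=-4 tape=11[1]2_221   (E,1)→(D,_,-1)
state=D head=-5 tape=1[1]_2_221   (D,1)→(E,1,+1)
state=E head=-4 tape=11[_]2_221   (E,_)→(B,2,-1)
state=B head=-5 tape=1[1]22_221
M halts after 15 transitions.

15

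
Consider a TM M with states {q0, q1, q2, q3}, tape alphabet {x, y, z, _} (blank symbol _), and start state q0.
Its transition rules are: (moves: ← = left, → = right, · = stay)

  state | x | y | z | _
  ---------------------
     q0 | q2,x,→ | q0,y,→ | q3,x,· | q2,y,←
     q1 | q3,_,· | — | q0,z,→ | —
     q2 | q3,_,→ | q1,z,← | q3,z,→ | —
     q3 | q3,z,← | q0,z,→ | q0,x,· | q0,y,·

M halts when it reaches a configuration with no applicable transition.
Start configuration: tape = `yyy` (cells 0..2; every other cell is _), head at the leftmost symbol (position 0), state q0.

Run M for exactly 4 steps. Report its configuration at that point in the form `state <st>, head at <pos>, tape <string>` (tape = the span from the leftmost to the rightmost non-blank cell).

state q2, head at 2, tape yyyy

state=q0 head=0 tape=[y]yy_   (q0,y)→(q0,y,→)
state=q0 head=1 tape=y[y]y_   (q0,y)→(q0,y,→)
state=q0 head=2 tape=yy[y]_   (q0,y)→(q0,y,→)
state=q0 head=3 tape=yyy[_]   (q0,_)→(q2,y,←)
state=q2 head=2 tape=yy[y]y
After 4 steps: state q2, head at 2, tape yyyy.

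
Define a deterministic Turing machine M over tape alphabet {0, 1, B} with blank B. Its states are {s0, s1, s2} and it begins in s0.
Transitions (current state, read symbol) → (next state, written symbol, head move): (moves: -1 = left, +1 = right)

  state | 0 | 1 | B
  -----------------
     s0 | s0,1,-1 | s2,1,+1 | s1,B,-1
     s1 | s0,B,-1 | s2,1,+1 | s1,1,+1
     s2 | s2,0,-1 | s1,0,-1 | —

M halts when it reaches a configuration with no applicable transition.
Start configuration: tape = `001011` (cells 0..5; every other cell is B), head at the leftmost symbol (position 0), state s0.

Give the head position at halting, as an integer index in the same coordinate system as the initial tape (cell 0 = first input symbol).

state=s0 head=0 tape=BBB[0]01011   (s0,0)→(s0,1,-1)
state=s0 head=-1 tape=BB[B]101011   (s0,B)→(s1,B,-1)
state=s1 head=-2 tape=B[B]B101011   (s1,B)→(s1,1,+1)
state=s1 head=-1 tape=B1[B]101011   (s1,B)→(s1,1,+1)
state=s1 head=0 tape=B11[1]01011   (s1,1)→(s2,1,+1)
state=s2 head=1 tape=B111[0]1011   (s2,0)→(s2,0,-1)
state=s2 head=0 tape=B11[1]01011   (s2,1)→(s1,0,-1)
state=s1 head=-1 tape=B1[1]001011   (s1,1)→(s2,1,+1)
state=s2 head=0 tape=B11[0]01011   (s2,0)→(s2,0,-1)
state=s2 head=-1 tape=B1[1]001011   (s2,1)→(s1,0,-1)
state=s1 head=-2 tape=B[1]0001011   (s1,1)→(s2,1,+1)
state=s2 head=-1 tape=B1[0]001011   (s2,0)→(s2,0,-1)
state=s2 head=-2 tape=B[1]0001011   (s2,1)→(s1,0,-1)
state=s1 head=-3 tape=[B]00001011   (s1,B)→(s1,1,+1)
state=s1 head=-2 tape=1[0]0001011   (s1,0)→(s0,B,-1)
state=s0 head=-3 tape=[1]B0001011   (s0,1)→(s2,1,+1)
state=s2 head=-2 tape=1[B]0001011
At halt the head is at cell -2.

-2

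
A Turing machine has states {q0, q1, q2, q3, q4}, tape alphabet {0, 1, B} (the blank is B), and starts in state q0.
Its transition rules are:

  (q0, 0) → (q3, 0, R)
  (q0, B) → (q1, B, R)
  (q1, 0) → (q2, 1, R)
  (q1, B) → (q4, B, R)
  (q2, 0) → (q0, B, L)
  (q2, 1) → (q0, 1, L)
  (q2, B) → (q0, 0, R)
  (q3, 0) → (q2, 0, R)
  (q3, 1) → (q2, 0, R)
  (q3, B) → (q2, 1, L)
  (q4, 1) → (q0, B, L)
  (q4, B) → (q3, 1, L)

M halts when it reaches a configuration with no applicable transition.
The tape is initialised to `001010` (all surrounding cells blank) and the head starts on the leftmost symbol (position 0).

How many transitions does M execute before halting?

state=q0 head=0 tape=B[0]01010   (q0,0)→(q3,0,R)
state=q3 head=1 tape=B0[0]1010   (q3,0)→(q2,0,R)
state=q2 head=2 tape=B00[1]010   (q2,1)→(q0,1,L)
state=q0 head=1 tape=B0[0]1010   (q0,0)→(q3,0,R)
state=q3 head=2 tape=B00[1]010   (q3,1)→(q2,0,R)
state=q2 head=3 tape=B000[0]10   (q2,0)→(q0,B,L)
state=q0 head=2 tape=B00[0]B10   (q0,0)→(q3,0,R)
state=q3 head=3 tape=B000[B]10   (q3,B)→(q2,1,L)
state=q2 head=2 tape=B00[0]110   (q2,0)→(q0,B,L)
state=q0 head=1 tape=B0[0]B110   (q0,0)→(q3,0,R)
state=q3 head=2 tape=B00[B]110   (q3,B)→(q2,1,L)
state=q2 head=1 tape=B0[0]1110   (q2,0)→(q0,B,L)
state=q0 head=0 tape=B[0]B1110   (q0,0)→(q3,0,R)
state=q3 head=1 tape=B0[B]1110   (q3,B)→(q2,1,L)
state=q2 head=0 tape=B[0]11110   (q2,0)→(q0,B,L)
state=q0 head=-1 tape=[B]B11110   (q0,B)→(q1,B,R)
state=q1 head=0 tape=B[B]11110   (q1,B)→(q4,B,R)
state=q4 head=1 tape=BB[1]1110   (q4,1)→(q0,B,L)
state=q0 head=0 tape=B[B]B1110   (q0,B)→(q1,B,R)
state=q1 head=1 tape=BB[B]1110   (q1,B)→(q4,B,R)
state=q4 head=2 tape=BBB[1]110   (q4,1)→(q0,B,L)
state=q0 head=1 tape=BB[B]B110   (q0,B)→(q1,B,R)
state=q1 head=2 tape=BBB[B]110   (q1,B)→(q4,B,R)
state=q4 head=3 tape=BBBB[1]10   (q4,1)→(q0,B,L)
state=q0 head=2 tape=BBB[B]B10   (q0,B)→(q1,B,R)
state=q1 head=3 tape=BBBB[B]10   (q1,B)→(q4,B,R)
state=q4 head=4 tape=BBBBB[1]0   (q4,1)→(q0,B,L)
state=q0 head=3 tape=BBBB[B]B0   (q0,B)→(q1,B,R)
state=q1 head=4 tape=BBBBB[B]0   (q1,B)→(q4,B,R)
state=q4 head=5 tape=BBBBBB[0]
M halts after 29 transitions.

29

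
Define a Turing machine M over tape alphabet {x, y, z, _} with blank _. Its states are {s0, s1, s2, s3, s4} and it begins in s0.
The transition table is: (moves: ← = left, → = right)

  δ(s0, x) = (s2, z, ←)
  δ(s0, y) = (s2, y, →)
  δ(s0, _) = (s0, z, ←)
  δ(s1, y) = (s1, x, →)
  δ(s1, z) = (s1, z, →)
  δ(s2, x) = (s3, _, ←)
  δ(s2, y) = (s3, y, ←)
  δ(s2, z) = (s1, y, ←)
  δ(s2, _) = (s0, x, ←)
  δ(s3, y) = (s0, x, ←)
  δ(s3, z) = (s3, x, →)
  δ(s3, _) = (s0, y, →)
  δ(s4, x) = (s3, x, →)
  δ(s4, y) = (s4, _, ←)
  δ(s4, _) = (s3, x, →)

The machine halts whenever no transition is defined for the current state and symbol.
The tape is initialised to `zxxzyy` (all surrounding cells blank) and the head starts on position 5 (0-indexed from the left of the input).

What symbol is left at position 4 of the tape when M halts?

x

s0 | zxxzy[y]_   read y → write y, move →, go to s2
s2 | zxxzyy[_]   read _ → write x, move ←, go to s0
s0 | zxxzy[y]x   read y → write y, move →, go to s2
s2 | zxxzyy[x]   read x → write _, move ←, go to s3
s3 | zxxzy[y]_   read y → write x, move ←, go to s0
s0 | zxxz[y]x_   read y → write y, move →, go to s2
s2 | zxxzy[x]_   read x → write _, move ←, go to s3
s3 | zxxz[y]__   read y → write x, move ←, go to s0
s0 | zxx[z]x__
Cell 4 holds x when M halts.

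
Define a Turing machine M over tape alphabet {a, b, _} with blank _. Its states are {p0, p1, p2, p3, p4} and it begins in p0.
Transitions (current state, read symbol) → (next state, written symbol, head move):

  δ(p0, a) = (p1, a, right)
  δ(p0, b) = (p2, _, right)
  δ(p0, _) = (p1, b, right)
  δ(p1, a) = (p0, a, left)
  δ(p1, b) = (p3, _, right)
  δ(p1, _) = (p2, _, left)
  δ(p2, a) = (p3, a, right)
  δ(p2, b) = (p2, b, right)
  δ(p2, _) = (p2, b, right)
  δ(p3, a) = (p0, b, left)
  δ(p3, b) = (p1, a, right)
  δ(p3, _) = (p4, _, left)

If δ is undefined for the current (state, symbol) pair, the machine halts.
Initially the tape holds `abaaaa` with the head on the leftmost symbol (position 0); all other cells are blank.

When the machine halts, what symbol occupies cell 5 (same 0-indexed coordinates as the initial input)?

_

p0 | [a]baaaa_   read a → write a, move right, go to p1
p1 | a[b]aaaa_   read b → write _, move right, go to p3
p3 | a_[a]aaa_   read a → write b, move left, go to p0
p0 | a[_]baaa_   read _ → write b, move right, go to p1
p1 | ab[b]aaa_   read b → write _, move right, go to p3
p3 | ab_[a]aa_   read a → write b, move left, go to p0
p0 | ab[_]baa_   read _ → write b, move right, go to p1
p1 | abb[b]aa_   read b → write _, move right, go to p3
p3 | abb_[a]a_   read a → write b, move left, go to p0
p0 | abb[_]ba_   read _ → write b, move right, go to p1
p1 | abbb[b]a_   read b → write _, move right, go to p3
p3 | abbb_[a]_   read a → write b, move left, go to p0
p0 | abbb[_]b_   read _ → write b, move right, go to p1
p1 | abbbb[b]_   read b → write _, move right, go to p3
p3 | abbbb_[_]   read _ → write _, move left, go to p4
p4 | abbbb[_]_
Cell 5 holds _ when M halts.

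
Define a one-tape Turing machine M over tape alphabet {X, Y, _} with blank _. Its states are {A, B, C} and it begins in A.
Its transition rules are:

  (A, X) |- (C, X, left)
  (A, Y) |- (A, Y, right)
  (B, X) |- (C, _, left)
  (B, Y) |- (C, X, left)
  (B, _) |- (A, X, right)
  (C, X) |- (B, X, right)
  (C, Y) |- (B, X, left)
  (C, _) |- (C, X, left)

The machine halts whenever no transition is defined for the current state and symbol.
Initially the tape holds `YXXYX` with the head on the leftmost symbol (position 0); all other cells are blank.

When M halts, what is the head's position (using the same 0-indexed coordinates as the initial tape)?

A | _[Y]XXYX_   read Y → write Y, move right, go to A
A | _Y[X]XYX_   read X → write X, move left, go to C
C | _[Y]XXYX_   read Y → write X, move left, go to B
B | [_]XXXYX_   read _ → write X, move right, go to A
A | X[X]XXYX_   read X → write X, move left, go to C
C | [X]XXXYX_   read X → write X, move right, go to B
B | X[X]XXYX_   read X → write _, move left, go to C
C | [X]_XXYX_   read X → write X, move right, go to B
B | X[_]XXYX_   read _ → write X, move right, go to A
A | XX[X]XYX_   read X → write X, move left, go to C
C | X[X]XXYX_   read X → write X, move right, go to B
B | XX[X]XYX_   read X → write _, move left, go to C
C | X[X]_XYX_   read X → write X, move right, go to B
B | XX[_]XYX_   read _ → write X, move right, go to A
A | XXX[X]YX_   read X → write X, move left, go to C
C | XX[X]XYX_   read X → write X, move right, go to B
B | XXX[X]YX_   read X → write _, move left, go to C
C | XX[X]_YX_   read X → write X, move right, go to B
B | XXX[_]YX_   read _ → write X, move right, go to A
A | XXXX[Y]X_   read Y → write Y, move right, go to A
A | XXXXY[X]_   read X → write X, move left, go to C
C | XXXX[Y]X_   read Y → write X, move left, go to B
B | XXX[X]XX_   read X → write _, move left, go to C
C | XX[X]_XX_   read X → write X, move right, go to B
B | XXX[_]XX_   read _ → write X, move right, go to A
A | XXXX[X]X_   read X → write X, move left, go to C
C | XXX[X]XX_   read X → write X, move right, go to B
B | XXXX[X]X_   read X → write _, move left, go to C
C | XXX[X]_X_   read X → write X, move right, go to B
B | XXXX[_]X_   read _ → write X, move right, go to A
A | XXXXX[X]_   read X → write X, move left, go to C
C | XXXX[X]X_   read X → write X, move right, go to B
B | XXXXX[X]_   read X → write _, move left, go to C
C | XXXX[X]__   read X → write X, move right, go to B
B | XXXXX[_]_   read _ → write X, move right, go to A
A | XXXXXX[_]
At halt the head is at cell 5.

5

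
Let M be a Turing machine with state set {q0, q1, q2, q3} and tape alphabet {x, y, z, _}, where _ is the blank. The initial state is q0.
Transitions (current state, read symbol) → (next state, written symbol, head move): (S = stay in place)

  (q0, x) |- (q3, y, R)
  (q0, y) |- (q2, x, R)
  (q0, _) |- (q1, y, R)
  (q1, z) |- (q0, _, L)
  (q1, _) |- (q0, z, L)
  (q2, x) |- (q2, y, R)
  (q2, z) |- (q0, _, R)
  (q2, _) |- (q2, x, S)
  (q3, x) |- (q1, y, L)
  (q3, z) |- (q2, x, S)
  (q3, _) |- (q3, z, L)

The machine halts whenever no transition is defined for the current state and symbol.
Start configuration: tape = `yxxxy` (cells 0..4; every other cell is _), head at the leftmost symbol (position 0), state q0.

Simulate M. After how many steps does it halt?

4

q0 | [y]xxxy   read y → write x, move R, go to q2
q2 | x[x]xxy   read x → write y, move R, go to q2
q2 | xy[x]xy   read x → write y, move R, go to q2
q2 | xyy[x]y   read x → write y, move R, go to q2
q2 | xyyy[y]
M halts after 4 transitions.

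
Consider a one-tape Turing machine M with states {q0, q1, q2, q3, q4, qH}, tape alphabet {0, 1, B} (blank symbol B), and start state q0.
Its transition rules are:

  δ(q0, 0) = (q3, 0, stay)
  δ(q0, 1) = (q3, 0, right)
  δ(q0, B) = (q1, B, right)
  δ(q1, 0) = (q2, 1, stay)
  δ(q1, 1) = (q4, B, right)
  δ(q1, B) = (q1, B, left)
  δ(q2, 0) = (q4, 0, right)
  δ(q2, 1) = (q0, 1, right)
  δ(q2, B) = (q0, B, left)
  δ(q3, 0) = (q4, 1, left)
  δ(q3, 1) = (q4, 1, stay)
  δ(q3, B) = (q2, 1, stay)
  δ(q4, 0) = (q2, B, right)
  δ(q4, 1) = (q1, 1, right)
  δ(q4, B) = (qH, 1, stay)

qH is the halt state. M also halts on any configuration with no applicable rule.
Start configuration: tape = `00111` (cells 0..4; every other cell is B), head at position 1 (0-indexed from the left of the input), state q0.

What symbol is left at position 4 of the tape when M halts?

state=q0 head=1 tape=0[0]111B   (q0,0)→(q3,0,stay)
state=q3 head=1 tape=0[0]111B   (q3,0)→(q4,1,left)
state=q4 head=0 tape=[0]1111B   (q4,0)→(q2,B,right)
state=q2 head=1 tape=B[1]111B   (q2,1)→(q0,1,right)
state=q0 head=2 tape=B1[1]11B   (q0,1)→(q3,0,right)
state=q3 head=3 tape=B10[1]1B   (q3,1)→(q4,1,stay)
state=q4 head=3 tape=B10[1]1B   (q4,1)→(q1,1,right)
state=q1 head=4 tape=B101[1]B   (q1,1)→(q4,B,right)
state=q4 head=5 tape=B101B[B]   (q4,B)→(qH,1,stay)
state=qH head=5 tape=B101B[1]
Cell 4 holds B when M halts.

B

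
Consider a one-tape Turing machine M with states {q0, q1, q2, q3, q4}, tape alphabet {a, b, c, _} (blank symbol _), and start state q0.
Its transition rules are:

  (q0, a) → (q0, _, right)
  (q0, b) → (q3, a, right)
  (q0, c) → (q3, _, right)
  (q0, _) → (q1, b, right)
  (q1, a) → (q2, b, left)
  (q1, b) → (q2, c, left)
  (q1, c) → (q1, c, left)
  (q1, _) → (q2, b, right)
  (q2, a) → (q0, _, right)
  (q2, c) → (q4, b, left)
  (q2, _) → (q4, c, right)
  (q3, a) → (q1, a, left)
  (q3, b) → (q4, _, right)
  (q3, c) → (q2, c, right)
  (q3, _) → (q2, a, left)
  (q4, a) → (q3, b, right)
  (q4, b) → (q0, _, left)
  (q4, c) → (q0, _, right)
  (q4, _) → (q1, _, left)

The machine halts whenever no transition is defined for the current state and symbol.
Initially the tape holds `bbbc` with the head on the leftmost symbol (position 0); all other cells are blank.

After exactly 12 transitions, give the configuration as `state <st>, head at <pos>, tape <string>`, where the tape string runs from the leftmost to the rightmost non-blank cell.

q0 | [b]bbc_   read b → write a, move right, go to q3
q3 | a[b]bc_   read b → write _, move right, go to q4
q4 | a_[b]c_   read b → write _, move left, go to q0
q0 | a[_]_c_   read _ → write b, move right, go to q1
q1 | ab[_]c_   read _ → write b, move right, go to q2
q2 | abb[c]_   read c → write b, move left, go to q4
q4 | ab[b]b_   read b → write _, move left, go to q0
q0 | a[b]_b_   read b → write a, move right, go to q3
q3 | aa[_]b_   read _ → write a, move left, go to q2
q2 | a[a]ab_   read a → write _, move right, go to q0
q0 | a_[a]b_   read a → write _, move right, go to q0
q0 | a__[b]_   read b → write a, move right, go to q3
q3 | a__a[_]
After 12 steps: state q3, head at 4, tape a__a.

state q3, head at 4, tape a__a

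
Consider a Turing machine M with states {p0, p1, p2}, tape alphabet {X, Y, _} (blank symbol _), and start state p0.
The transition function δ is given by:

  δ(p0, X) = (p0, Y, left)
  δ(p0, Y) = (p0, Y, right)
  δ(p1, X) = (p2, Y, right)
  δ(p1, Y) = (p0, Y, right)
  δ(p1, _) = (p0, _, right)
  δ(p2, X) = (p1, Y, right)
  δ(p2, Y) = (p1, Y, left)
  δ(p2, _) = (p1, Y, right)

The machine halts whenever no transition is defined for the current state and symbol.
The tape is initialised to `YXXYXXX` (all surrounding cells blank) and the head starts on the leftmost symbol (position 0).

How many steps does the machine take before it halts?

17

state=p0 head=0 tape=[Y]XXYXXX_   (p0,Y)→(p0,Y,right)
state=p0 head=1 tape=Y[X]XYXXX_   (p0,X)→(p0,Y,left)
state=p0 head=0 tape=[Y]YXYXXX_   (p0,Y)→(p0,Y,right)
state=p0 head=1 tape=Y[Y]XYXXX_   (p0,Y)→(p0,Y,right)
state=p0 head=2 tape=YY[X]YXXX_   (p0,X)→(p0,Y,left)
state=p0 head=1 tape=Y[Y]YYXXX_   (p0,Y)→(p0,Y,right)
state=p0 head=2 tape=YY[Y]YXXX_   (p0,Y)→(p0,Y,right)
state=p0 head=3 tape=YYY[Y]XXX_   (p0,Y)→(p0,Y,right)
state=p0 head=4 tape=YYYY[X]XX_   (p0,X)→(p0,Y,left)
state=p0 head=3 tape=YYY[Y]YXX_   (p0,Y)→(p0,Y,right)
state=p0 head=4 tape=YYYY[Y]XX_   (p0,Y)→(p0,Y,right)
state=p0 head=5 tape=YYYYY[X]X_   (p0,X)→(p0,Y,left)
state=p0 head=4 tape=YYYY[Y]YX_   (p0,Y)→(p0,Y,right)
state=p0 head=5 tape=YYYYY[Y]X_   (p0,Y)→(p0,Y,right)
state=p0 head=6 tape=YYYYYY[X]_   (p0,X)→(p0,Y,left)
state=p0 head=5 tape=YYYYY[Y]Y_   (p0,Y)→(p0,Y,right)
state=p0 head=6 tape=YYYYYY[Y]_   (p0,Y)→(p0,Y,right)
state=p0 head=7 tape=YYYYYYY[_]
M halts after 17 transitions.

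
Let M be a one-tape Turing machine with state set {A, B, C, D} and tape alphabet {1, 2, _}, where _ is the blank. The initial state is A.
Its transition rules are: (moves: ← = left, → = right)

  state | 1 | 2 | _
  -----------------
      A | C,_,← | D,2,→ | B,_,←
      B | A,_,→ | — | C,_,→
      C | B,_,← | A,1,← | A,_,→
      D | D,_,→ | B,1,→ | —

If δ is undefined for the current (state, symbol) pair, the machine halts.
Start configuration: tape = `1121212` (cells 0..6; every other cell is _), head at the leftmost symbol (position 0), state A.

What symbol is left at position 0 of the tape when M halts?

_

state=A head=0 tape=_[1]121212_   (A,1)→(C,_,←)
state=C head=-1 tape=[_]_121212_   (C,_)→(A,_,→)
state=A head=0 tape=_[_]121212_   (A,_)→(B,_,←)
state=B head=-1 tape=[_]_121212_   (B,_)→(C,_,→)
state=C head=0 tape=_[_]121212_   (C,_)→(A,_,→)
state=A head=1 tape=__[1]21212_   (A,1)→(C,_,←)
state=C head=0 tape=_[_]_21212_   (C,_)→(A,_,→)
state=A head=1 tape=__[_]21212_   (A,_)→(B,_,←)
state=B head=0 tape=_[_]_21212_   (B,_)→(C,_,→)
state=C head=1 tape=__[_]21212_   (C,_)→(A,_,→)
state=A head=2 tape=___[2]1212_   (A,2)→(D,2,→)
state=D head=3 tape=___2[1]212_   (D,1)→(D,_,→)
state=D head=4 tape=___2_[2]12_   (D,2)→(B,1,→)
state=B head=5 tape=___2_1[1]2_   (B,1)→(A,_,→)
state=A head=6 tape=___2_1_[2]_   (A,2)→(D,2,→)
state=D head=7 tape=___2_1_2[_]
Cell 0 holds _ when M halts.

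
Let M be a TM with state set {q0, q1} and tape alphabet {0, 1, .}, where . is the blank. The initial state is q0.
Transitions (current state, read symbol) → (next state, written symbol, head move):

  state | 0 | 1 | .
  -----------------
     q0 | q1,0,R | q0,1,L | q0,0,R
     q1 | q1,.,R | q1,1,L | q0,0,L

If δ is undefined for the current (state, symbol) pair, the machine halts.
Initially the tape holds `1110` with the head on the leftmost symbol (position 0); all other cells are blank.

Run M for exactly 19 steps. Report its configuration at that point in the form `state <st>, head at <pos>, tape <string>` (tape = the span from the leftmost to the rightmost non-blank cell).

state=q0 head=0 tape=..[1]110   (q0,1)→(q0,1,L)
state=q0 head=-1 tape=.[.]1110   (q0,.)→(q0,0,R)
state=q0 head=0 tape=.0[1]110   (q0,1)→(q0,1,L)
state=q0 head=-1 tape=.[0]1110   (q0,0)→(q1,0,R)
state=q1 head=0 tape=.0[1]110   (q1,1)→(q1,1,L)
state=q1 head=-1 tape=.[0]1110   (q1,0)→(q1,.,R)
state=q1 head=0 tape=..[1]110   (q1,1)→(q1,1,L)
state=q1 head=-1 tape=.[.]1110   (q1,.)→(q0,0,L)
state=q0 head=-2 tape=[.]01110   (q0,.)→(q0,0,R)
state=q0 head=-1 tape=0[0]1110   (q0,0)→(q1,0,R)
state=q1 head=0 tape=00[1]110   (q1,1)→(q1,1,L)
state=q1 head=-1 tape=0[0]1110   (q1,0)→(q1,.,R)
state=q1 head=0 tape=0.[1]110   (q1,1)→(q1,1,L)
state=q1 head=-1 tape=0[.]1110   (q1,.)→(q0,0,L)
state=q0 head=-2 tape=[0]01110   (q0,0)→(q1,0,R)
state=q1 head=-1 tape=0[0]1110   (q1,0)→(q1,.,R)
state=q1 head=0 tape=0.[1]110   (q1,1)→(q1,1,L)
state=q1 head=-1 tape=0[.]1110   (q1,.)→(q0,0,L)
state=q0 head=-2 tape=[0]01110   (q0,0)→(q1,0,R)
state=q1 head=-1 tape=0[0]1110
After 19 steps: state q1, head at -1, tape 001110.

state q1, head at -1, tape 001110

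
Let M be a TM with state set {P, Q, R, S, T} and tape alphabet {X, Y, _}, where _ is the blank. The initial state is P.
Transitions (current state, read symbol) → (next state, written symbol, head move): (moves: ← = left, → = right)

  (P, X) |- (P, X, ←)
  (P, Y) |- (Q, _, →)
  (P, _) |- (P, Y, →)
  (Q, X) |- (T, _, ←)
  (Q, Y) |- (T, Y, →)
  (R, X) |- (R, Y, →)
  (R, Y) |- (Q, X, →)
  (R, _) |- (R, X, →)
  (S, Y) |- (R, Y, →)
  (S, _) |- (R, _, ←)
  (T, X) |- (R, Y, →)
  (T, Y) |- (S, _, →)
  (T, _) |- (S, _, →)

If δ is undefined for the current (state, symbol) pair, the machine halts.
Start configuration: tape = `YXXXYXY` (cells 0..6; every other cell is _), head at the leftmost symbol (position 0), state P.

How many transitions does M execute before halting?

P | [Y]XXXYXY_   read Y → write _, move →, go to Q
Q | _[X]XXYXY_   read X → write _, move ←, go to T
T | [_]_XXYXY_   read _ → write _, move →, go to S
S | _[_]XXYXY_   read _ → write _, move ←, go to R
R | [_]_XXYXY_   read _ → write X, move →, go to R
R | X[_]XXYXY_   read _ → write X, move →, go to R
R | XX[X]XYXY_   read X → write Y, move →, go to R
R | XXY[X]YXY_   read X → write Y, move →, go to R
R | XXYY[Y]XY_   read Y → write X, move →, go to Q
Q | XXYYX[X]Y_   read X → write _, move ←, go to T
T | XXYY[X]_Y_   read X → write Y, move →, go to R
R | XXYYY[_]Y_   read _ → write X, move →, go to R
R | XXYYYX[Y]_   read Y → write X, move →, go to Q
Q | XXYYYXX[_]
M halts after 13 transitions.

13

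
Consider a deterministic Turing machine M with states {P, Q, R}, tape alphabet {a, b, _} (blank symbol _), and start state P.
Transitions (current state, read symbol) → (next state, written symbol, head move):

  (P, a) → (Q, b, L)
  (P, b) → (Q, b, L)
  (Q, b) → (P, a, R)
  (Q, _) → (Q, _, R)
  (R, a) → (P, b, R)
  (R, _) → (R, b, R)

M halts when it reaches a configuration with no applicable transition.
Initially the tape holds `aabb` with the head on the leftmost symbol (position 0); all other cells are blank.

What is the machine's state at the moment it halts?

state=P head=0 tape=_[a]abb   (P,a)→(Q,b,L)
state=Q head=-1 tape=[_]babb   (Q,_)→(Q,_,R)
state=Q head=0 tape=_[b]abb   (Q,b)→(P,a,R)
state=P head=1 tape=_a[a]bb   (P,a)→(Q,b,L)
state=Q head=0 tape=_[a]bbb
No transition is defined for (Q, a); M halts in state Q.

Q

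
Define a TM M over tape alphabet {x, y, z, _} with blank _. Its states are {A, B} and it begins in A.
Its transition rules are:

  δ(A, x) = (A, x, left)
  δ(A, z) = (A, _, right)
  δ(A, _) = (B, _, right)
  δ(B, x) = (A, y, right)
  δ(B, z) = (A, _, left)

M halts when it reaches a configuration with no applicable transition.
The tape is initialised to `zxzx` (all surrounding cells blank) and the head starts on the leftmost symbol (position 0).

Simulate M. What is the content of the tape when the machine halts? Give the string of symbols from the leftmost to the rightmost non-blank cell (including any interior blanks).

y_y

state=A head=0 tape=[z]xzx__   (A,z)→(A,_,right)
state=A head=1 tape=_[x]zx__   (A,x)→(A,x,left)
state=A head=0 tape=[_]xzx__   (A,_)→(B,_,right)
state=B head=1 tape=_[x]zx__   (B,x)→(A,y,right)
state=A head=2 tape=_y[z]x__   (A,z)→(A,_,right)
state=A head=3 tape=_y_[x]__   (A,x)→(A,x,left)
state=A head=2 tape=_y[_]x__   (A,_)→(B,_,right)
state=B head=3 tape=_y_[x]__   (B,x)→(A,y,right)
state=A head=4 tape=_y_y[_]_   (A,_)→(B,_,right)
state=B head=5 tape=_y_y_[_]
The non-blank tape span at halt is y_y.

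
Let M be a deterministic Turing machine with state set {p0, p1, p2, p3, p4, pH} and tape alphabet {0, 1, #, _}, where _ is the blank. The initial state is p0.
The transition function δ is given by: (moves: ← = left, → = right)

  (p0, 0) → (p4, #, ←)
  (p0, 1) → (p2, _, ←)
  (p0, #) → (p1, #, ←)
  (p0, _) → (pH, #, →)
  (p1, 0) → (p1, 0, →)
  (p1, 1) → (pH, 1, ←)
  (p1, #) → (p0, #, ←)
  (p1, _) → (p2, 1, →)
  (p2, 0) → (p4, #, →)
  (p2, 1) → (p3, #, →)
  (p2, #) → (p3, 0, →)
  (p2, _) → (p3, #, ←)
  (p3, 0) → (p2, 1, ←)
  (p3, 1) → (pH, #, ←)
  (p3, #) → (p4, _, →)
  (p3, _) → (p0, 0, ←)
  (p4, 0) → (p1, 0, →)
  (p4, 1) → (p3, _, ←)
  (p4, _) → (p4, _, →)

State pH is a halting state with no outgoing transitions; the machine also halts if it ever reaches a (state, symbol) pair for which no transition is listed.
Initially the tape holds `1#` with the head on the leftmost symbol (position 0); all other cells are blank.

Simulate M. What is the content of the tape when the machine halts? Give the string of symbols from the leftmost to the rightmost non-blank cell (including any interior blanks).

#0#_#

state=p0 head=0 tape=___[1]#   (p0,1)→(p2,_,←)
state=p2 head=-1 tape=__[_]_#   (p2,_)→(p3,#,←)
state=p3 head=-2 tape=_[_]#_#   (p3,_)→(p0,0,←)
state=p0 head=-3 tape=[_]0#_#   (p0,_)→(pH,#,→)
state=pH head=-2 tape=#[0]#_#
The non-blank tape span at halt is #0#_#.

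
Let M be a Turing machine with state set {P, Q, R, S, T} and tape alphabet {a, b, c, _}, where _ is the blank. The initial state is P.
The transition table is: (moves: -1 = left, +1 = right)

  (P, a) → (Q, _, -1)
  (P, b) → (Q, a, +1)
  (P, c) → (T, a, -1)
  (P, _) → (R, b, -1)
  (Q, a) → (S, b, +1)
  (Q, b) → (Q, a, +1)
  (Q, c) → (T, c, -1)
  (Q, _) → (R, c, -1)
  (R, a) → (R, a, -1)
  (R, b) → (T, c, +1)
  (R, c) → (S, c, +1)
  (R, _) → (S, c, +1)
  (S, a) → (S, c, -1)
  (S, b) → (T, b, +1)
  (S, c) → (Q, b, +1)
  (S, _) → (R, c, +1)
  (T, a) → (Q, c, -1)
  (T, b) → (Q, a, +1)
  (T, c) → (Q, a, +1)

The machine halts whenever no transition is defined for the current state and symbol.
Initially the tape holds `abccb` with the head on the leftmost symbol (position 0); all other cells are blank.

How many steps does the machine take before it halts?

state=P head=0 tape=_____[a]bccb   (P,a)→(Q,_,-1)
state=Q head=-1 tape=____[_]_bccb   (Q,_)→(R,c,-1)
state=R head=-2 tape=___[_]c_bccb   (R,_)→(S,c,+1)
state=S head=-1 tape=___c[c]_bccb   (S,c)→(Q,b,+1)
state=Q head=0 tape=___cb[_]bccb   (Q,_)→(R,c,-1)
state=R head=-1 tape=___c[b]cbccb   (R,b)→(T,c,+1)
state=T head=0 tape=___cc[c]bccb   (T,c)→(Q,a,+1)
state=Q head=1 tape=___cca[b]ccb   (Q,b)→(Q,a,+1)
state=Q head=2 tape=___ccaa[c]cb   (Q,c)→(T,c,-1)
state=T head=1 tape=___cca[a]ccb   (T,a)→(Q,c,-1)
state=Q head=0 tape=___cc[a]cccb   (Q,a)→(S,b,+1)
state=S head=1 tape=___ccb[c]ccb   (S,c)→(Q,b,+1)
state=Q head=2 tape=___ccbb[c]cb   (Q,c)→(T,c,-1)
state=T head=1 tape=___ccb[b]ccb   (T,b)→(Q,a,+1)
state=Q head=2 tape=___ccba[c]cb   (Q,c)→(T,c,-1)
state=T head=1 tape=___ccb[a]ccb   (T,a)→(Q,c,-1)
state=Q head=0 tape=___cc[b]cccb   (Q,b)→(Q,a,+1)
state=Q head=1 tape=___cca[c]ccb   (Q,c)→(T,c,-1)
state=T head=0 tape=___cc[a]cccb   (T,a)→(Q,c,-1)
state=Q head=-1 tape=___c[c]ccccb   (Q,c)→(T,c,-1)
state=T head=-2 tape=___[c]cccccb   (T,c)→(Q,a,+1)
state=Q head=-1 tape=___a[c]ccccb   (Q,c)→(T,c,-1)
state=T head=-2 tape=___[a]cccccb   (T,a)→(Q,c,-1)
state=Q head=-3 tape=__[_]ccccccb   (Q,_)→(R,c,-1)
state=R head=-4 tape=_[_]cccccccb   (R,_)→(S,c,+1)
state=S head=-3 tape=_c[c]ccccccb   (S,c)→(Q,b,+1)
state=Q head=-2 tape=_cb[c]cccccb   (Q,c)→(T,c,-1)
state=T head=-3 tape=_c[b]ccccccb   (T,b)→(Q,a,+1)
state=Q head=-2 tape=_ca[c]cccccb   (Q,c)→(T,c,-1)
state=T head=-3 tape=_c[a]ccccccb   (T,a)→(Q,c,-1)
state=Q head=-4 tape=_[c]cccccccb   (Q,c)→(T,c,-1)
state=T head=-5 tape=[_]ccccccccb
M halts after 31 transitions.

31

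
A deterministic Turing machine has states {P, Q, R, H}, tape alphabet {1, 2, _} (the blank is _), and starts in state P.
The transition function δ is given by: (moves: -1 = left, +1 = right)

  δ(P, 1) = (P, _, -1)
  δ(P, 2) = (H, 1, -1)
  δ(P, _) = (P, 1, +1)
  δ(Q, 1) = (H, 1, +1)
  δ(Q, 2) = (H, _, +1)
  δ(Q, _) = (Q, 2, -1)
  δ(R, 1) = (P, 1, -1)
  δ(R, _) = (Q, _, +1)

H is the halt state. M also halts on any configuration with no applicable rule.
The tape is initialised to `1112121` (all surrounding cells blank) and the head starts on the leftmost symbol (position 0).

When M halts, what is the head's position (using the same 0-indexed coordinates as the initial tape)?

state=P head=0 tape=___[1]112121   (P,1)→(P,_,-1)
state=P head=-1 tape=__[_]_112121   (P,_)→(P,1,+1)
state=P head=0 tape=__1[_]112121   (P,_)→(P,1,+1)
state=P head=1 tape=__11[1]12121   (P,1)→(P,_,-1)
state=P head=0 tape=__1[1]_12121   (P,1)→(P,_,-1)
state=P head=-1 tape=__[1]__12121   (P,1)→(P,_,-1)
state=P head=-2 tape=_[_]___12121   (P,_)→(P,1,+1)
state=P head=-1 tape=_1[_]__12121   (P,_)→(P,1,+1)
state=P head=0 tape=_11[_]_12121   (P,_)→(P,1,+1)
state=P head=1 tape=_111[_]12121   (P,_)→(P,1,+1)
state=P head=2 tape=_1111[1]2121   (P,1)→(P,_,-1)
state=P head=1 tape=_111[1]_2121   (P,1)→(P,_,-1)
state=P head=0 tape=_11[1]__2121   (P,1)→(P,_,-1)
state=P head=-1 tape=_1[1]___2121   (P,1)→(P,_,-1)
state=P head=-2 tape=_[1]____2121   (P,1)→(P,_,-1)
state=P head=-3 tape=[_]_____2121   (P,_)→(P,1,+1)
state=P head=-2 tape=1[_]____2121   (P,_)→(P,1,+1)
state=P head=-1 tape=11[_]___2121   (P,_)→(P,1,+1)
state=P head=0 tape=111[_]__2121   (P,_)→(P,1,+1)
state=P head=1 tape=1111[_]_2121   (P,_)→(P,1,+1)
state=P head=2 tape=11111[_]2121   (P,_)→(P,1,+1)
state=P head=3 tape=111111[2]121   (P,2)→(H,1,-1)
state=H head=2 tape=11111[1]1121
At halt the head is at cell 2.

2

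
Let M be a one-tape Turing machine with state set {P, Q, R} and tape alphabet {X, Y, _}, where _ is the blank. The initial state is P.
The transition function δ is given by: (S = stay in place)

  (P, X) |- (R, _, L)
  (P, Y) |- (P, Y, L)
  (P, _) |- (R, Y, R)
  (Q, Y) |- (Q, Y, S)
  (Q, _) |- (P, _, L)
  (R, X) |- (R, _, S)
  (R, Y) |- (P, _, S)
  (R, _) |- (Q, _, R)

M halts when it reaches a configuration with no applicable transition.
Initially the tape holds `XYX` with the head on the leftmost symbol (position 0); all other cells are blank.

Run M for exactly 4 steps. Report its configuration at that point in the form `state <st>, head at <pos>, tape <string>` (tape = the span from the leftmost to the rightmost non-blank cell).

state R, head at 0, tape Y_YX

state=P head=0 tape=_[X]YX   (P,X)→(R,_,L)
state=R head=-1 tape=[_]_YX   (R,_)→(Q,_,R)
state=Q head=0 tape=_[_]YX   (Q,_)→(P,_,L)
state=P head=-1 tape=[_]_YX   (P,_)→(R,Y,R)
state=R head=0 tape=Y[_]YX
After 4 steps: state R, head at 0, tape Y_YX.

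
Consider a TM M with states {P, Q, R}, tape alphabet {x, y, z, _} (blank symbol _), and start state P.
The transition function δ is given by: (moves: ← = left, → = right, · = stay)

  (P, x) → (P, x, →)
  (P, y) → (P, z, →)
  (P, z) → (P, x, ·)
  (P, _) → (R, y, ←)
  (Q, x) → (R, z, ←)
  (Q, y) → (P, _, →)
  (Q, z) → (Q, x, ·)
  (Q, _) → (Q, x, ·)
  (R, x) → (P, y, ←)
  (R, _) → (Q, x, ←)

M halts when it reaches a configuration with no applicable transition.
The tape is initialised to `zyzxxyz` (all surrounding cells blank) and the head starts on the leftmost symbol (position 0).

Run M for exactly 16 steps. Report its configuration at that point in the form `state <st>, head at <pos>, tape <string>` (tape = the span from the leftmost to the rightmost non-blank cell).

P | [z]yzxxyz__   read z → write x, move ·, go to P
P | [x]yzxxyz__   read x → write x, move →, go to P
P | x[y]zxxyz__   read y → write z, move →, go to P
P | xz[z]xxyz__   read z → write x, move ·, go to P
P | xz[x]xxyz__   read x → write x, move →, go to P
P | xzx[x]xyz__   read x → write x, move →, go to P
P | xzxx[x]yz__   read x → write x, move →, go to P
P | xzxxx[y]z__   read y → write z, move →, go to P
P | xzxxxz[z]__   read z → write x, move ·, go to P
P | xzxxxz[x]__   read x → write x, move →, go to P
P | xzxxxzx[_]_   read _ → write y, move ←, go to R
R | xzxxxz[x]y_   read x → write y, move ←, go to P
P | xzxxx[z]yy_   read z → write x, move ·, go to P
P | xzxxx[x]yy_   read x → write x, move →, go to P
P | xzxxxx[y]y_   read y → write z, move →, go to P
P | xzxxxxz[y]_   read y → write z, move →, go to P
P | xzxxxxzz[_]
After 16 steps: state P, head at 8, tape xzxxxxzz.

state P, head at 8, tape xzxxxxzz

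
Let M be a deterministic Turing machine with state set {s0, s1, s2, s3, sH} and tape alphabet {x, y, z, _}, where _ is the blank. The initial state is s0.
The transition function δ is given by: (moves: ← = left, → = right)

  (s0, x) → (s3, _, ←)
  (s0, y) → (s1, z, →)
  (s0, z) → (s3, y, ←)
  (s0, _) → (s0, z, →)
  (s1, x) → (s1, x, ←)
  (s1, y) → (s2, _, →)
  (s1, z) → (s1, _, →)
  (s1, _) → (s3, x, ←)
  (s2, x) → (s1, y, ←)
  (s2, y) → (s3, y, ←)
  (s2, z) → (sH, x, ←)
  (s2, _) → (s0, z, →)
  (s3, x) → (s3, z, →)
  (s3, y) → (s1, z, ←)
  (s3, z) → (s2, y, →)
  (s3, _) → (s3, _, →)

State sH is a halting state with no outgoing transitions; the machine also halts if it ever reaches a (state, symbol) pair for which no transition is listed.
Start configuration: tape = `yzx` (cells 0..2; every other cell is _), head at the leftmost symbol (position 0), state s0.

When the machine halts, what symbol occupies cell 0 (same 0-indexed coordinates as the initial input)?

s0 | _[y]zx   read y → write z, move →, go to s1
s1 | _z[z]x   read z → write _, move →, go to s1
s1 | _z_[x]   read x → write x, move ←, go to s1
s1 | _z[_]x   read _ → write x, move ←, go to s3
s3 | _[z]xx   read z → write y, move →, go to s2
s2 | _y[x]x   read x → write y, move ←, go to s1
s1 | _[y]yx   read y → write _, move →, go to s2
s2 | __[y]x   read y → write y, move ←, go to s3
s3 | _[_]yx   read _ → write _, move →, go to s3
s3 | __[y]x   read y → write z, move ←, go to s1
s1 | _[_]zx   read _ → write x, move ←, go to s3
s3 | [_]xzx   read _ → write _, move →, go to s3
s3 | _[x]zx   read x → write z, move →, go to s3
s3 | _z[z]x   read z → write y, move →, go to s2
s2 | _zy[x]   read x → write y, move ←, go to s1
s1 | _z[y]y   read y → write _, move →, go to s2
s2 | _z_[y]   read y → write y, move ←, go to s3
s3 | _z[_]y   read _ → write _, move →, go to s3
s3 | _z_[y]   read y → write z, move ←, go to s1
s1 | _z[_]z   read _ → write x, move ←, go to s3
s3 | _[z]xz   read z → write y, move →, go to s2
s2 | _y[x]z   read x → write y, move ←, go to s1
s1 | _[y]yz   read y → write _, move →, go to s2
s2 | __[y]z   read y → write y, move ←, go to s3
s3 | _[_]yz   read _ → write _, move →, go to s3
s3 | __[y]z   read y → write z, move ←, go to s1
s1 | _[_]zz   read _ → write x, move ←, go to s3
s3 | [_]xzz   read _ → write _, move →, go to s3
s3 | _[x]zz   read x → write z, move →, go to s3
s3 | _z[z]z   read z → write y, move →, go to s2
s2 | _zy[z]   read z → write x, move ←, go to sH
sH | _z[y]x
Cell 0 holds z when M halts.

z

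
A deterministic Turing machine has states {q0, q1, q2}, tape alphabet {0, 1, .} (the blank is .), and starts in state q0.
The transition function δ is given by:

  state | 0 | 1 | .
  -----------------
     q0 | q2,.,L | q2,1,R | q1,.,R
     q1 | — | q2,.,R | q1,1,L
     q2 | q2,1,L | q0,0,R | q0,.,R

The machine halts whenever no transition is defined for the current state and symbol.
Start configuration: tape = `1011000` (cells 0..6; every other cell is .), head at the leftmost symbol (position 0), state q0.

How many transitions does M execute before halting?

27

state=q0 head=0 tape=[1]011000.....   (q0,1)→(q2,1,R)
state=q2 head=1 tape=1[0]11000.....   (q2,0)→(q2,1,L)
state=q2 head=0 tape=[1]111000.....   (q2,1)→(q0,0,R)
state=q0 head=1 tape=0[1]11000.....   (q0,1)→(q2,1,R)
state=q2 head=2 tape=01[1]1000.....   (q2,1)→(q0,0,R)
state=q0 head=3 tape=010[1]000.....   (q0,1)→(q2,1,R)
state=q2 head=4 tape=0101[0]00.....   (q2,0)→(q2,1,L)
state=q2 head=3 tape=010[1]100.....   (q2,1)→(q0,0,R)
state=q0 head=4 tape=0100[1]00.....   (q0,1)→(q2,1,R)
state=q2 head=5 tape=01001[0]0.....   (q2,0)→(q2,1,L)
state=q2 head=4 tape=0100[1]10.....   (q2,1)→(q0,0,R)
state=q0 head=5 tape=01000[1]0.....   (q0,1)→(q2,1,R)
state=q2 head=6 tape=010001[0].....   (q2,0)→(q2,1,L)
state=q2 head=5 tape=01000[1]1.....   (q2,1)→(q0,0,R)
state=q0 head=6 tape=010000[1].....   (q0,1)→(q2,1,R)
state=q2 head=7 tape=0100001[.]....   (q2,.)→(q0,.,R)
state=q0 head=8 tape=0100001.[.]...   (q0,.)→(q1,.,R)
state=q1 head=9 tape=0100001..[.]..   (q1,.)→(q1,1,L)
state=q1 head=8 tape=0100001.[.]1..   (q1,.)→(q1,1,L)
state=q1 head=7 tape=0100001[.]11..   (q1,.)→(q1,1,L)
state=q1 head=6 tape=010000[1]111..   (q1,1)→(q2,.,R)
state=q2 head=7 tape=010000.[1]11..   (q2,1)→(q0,0,R)
state=q0 head=8 tape=010000.0[1]1..   (q0,1)→(q2,1,R)
state=q2 head=9 tape=010000.01[1]..   (q2,1)→(q0,0,R)
state=q0 head=10 tape=010000.010[.].   (q0,.)→(q1,.,R)
state=q1 head=11 tape=010000.010.[.]   (q1,.)→(q1,1,L)
state=q1 head=10 tape=010000.010[.]1   (q1,.)→(q1,1,L)
state=q1 head=9 tape=010000.01[0]11
M halts after 27 transitions.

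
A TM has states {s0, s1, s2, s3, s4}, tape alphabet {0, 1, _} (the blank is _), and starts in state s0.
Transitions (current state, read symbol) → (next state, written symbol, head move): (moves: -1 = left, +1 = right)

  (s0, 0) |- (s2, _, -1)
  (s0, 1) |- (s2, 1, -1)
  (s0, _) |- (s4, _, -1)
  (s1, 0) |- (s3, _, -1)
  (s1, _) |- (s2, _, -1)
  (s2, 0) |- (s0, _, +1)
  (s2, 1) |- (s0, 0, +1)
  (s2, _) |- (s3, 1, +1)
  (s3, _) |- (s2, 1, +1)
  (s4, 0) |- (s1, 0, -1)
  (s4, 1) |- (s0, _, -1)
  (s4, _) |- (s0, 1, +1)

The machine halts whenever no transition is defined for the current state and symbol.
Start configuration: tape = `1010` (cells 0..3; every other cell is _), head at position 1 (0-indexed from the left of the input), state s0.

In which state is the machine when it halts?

s0 | __1[0]10   read 0 → write _, move -1, go to s2
s2 | __[1]_10   read 1 → write 0, move +1, go to s0
s0 | __0[_]10   read _ → write _, move -1, go to s4
s4 | __[0]_10   read 0 → write 0, move -1, go to s1
s1 | _[_]0_10   read _ → write _, move -1, go to s2
s2 | [_]_0_10   read _ → write 1, move +1, go to s3
s3 | 1[_]0_10   read _ → write 1, move +1, go to s2
s2 | 11[0]_10   read 0 → write _, move +1, go to s0
s0 | 11_[_]10   read _ → write _, move -1, go to s4
s4 | 11[_]_10   read _ → write 1, move +1, go to s0
s0 | 111[_]10   read _ → write _, move -1, go to s4
s4 | 11[1]_10   read 1 → write _, move -1, go to s0
s0 | 1[1]__10   read 1 → write 1, move -1, go to s2
s2 | [1]1__10   read 1 → write 0, move +1, go to s0
s0 | 0[1]__10   read 1 → write 1, move -1, go to s2
s2 | [0]1__10   read 0 → write _, move +1, go to s0
s0 | _[1]__10   read 1 → write 1, move -1, go to s2
s2 | [_]1__10   read _ → write 1, move +1, go to s3
s3 | 1[1]__10
No transition is defined for (s3, 1); M halts in state s3.

s3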